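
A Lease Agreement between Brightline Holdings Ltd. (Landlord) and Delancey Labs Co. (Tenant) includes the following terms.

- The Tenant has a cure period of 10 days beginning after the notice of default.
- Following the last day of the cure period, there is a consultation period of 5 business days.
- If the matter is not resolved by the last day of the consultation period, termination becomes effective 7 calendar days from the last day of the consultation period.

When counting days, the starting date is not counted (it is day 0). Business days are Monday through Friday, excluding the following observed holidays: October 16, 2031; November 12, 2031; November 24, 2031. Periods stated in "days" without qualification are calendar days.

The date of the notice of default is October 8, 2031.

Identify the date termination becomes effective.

October 31, 2031

The last day of the cure period: 10 calendar days after October 8, 2031 is October 18, 2031.
The last day of the consultation period: 5 business days after Saturday, October 18, 2031, skipping weekends — Oct 20, Oct 21, Oct 22, Oct 23, Oct 24 — lands on Friday, October 24, 2031.
Adding 7 calendar days to October 24, 2031 gives October 31, 2031, which is the date termination becomes effective.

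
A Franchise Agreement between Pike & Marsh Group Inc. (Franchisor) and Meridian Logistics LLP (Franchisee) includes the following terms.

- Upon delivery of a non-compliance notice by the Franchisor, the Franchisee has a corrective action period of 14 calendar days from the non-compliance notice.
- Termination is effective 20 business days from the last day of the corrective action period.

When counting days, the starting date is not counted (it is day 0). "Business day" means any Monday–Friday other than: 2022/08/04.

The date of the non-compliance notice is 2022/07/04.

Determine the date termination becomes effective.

The last day of the corrective action period: 14 calendar days after 2022/07/04 is 2022/07/18.
The date termination becomes effective: counting 20 business days from Monday, 2022/07/18 (Jul 19, Jul 20, Jul 21, Jul 22, …, Aug 12, Aug 15, Aug 16, skipping weekends and the listed holiday on Aug 4) reaches Tuesday, 2022/08/16.

2022/08/16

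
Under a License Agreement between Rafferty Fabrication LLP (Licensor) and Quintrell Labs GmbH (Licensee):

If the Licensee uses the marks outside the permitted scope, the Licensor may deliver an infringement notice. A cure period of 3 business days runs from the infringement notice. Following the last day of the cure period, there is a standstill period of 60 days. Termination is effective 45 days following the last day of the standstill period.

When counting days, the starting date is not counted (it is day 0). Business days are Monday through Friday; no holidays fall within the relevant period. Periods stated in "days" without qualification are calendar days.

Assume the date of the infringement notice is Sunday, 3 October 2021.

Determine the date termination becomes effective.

The last day of the cure period: counting 3 business days from Sunday, 3 October 2021 (Oct 4, Oct 5, Oct 6, skipping weekends) reaches Wednesday, 6 October 2021.
The last day of the standstill period: 6 October 2021 + 60 days = 5 December 2021.
The date termination becomes effective: 45 calendar days after 5 December 2021 is 19 January 2022.

19 January 2022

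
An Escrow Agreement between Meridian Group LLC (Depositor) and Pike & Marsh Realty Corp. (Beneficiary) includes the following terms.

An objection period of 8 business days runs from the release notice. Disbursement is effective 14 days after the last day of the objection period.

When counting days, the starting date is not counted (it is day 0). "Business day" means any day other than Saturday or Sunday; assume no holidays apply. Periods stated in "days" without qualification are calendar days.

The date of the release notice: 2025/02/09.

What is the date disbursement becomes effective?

2025/03/05

The last day of the objection period: 8 business days after Sunday, 2025/02/09, skipping weekends — Feb 10, Feb 11, Feb 12, Feb 13, Feb 14, Feb 17, Feb 18, Feb 19 — lands on Wednesday, 2025/02/19.
The date disbursement becomes effective: 2025/02/19 + 14 days = 2025/03/05.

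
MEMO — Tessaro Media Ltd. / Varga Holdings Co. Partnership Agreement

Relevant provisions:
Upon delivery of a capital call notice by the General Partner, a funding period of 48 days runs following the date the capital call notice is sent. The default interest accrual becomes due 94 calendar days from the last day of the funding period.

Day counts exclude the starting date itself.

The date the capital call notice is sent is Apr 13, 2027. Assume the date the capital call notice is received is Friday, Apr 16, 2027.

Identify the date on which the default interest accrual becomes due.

Adding 48 calendar days to Apr 13, 2027 gives May 31, 2027, which is the last day of the funding period.
The date on which the default interest accrual becomes due: May 31, 2027 + 94 days = Sep 2, 2027.

Sep 2, 2027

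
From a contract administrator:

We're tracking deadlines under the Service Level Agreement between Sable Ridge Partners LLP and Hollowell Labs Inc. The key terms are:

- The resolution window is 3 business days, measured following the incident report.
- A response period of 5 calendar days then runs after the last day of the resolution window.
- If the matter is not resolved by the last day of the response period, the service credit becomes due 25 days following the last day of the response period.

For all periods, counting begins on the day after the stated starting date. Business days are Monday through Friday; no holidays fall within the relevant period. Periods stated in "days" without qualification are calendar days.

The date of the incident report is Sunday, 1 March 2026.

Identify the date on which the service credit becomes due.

The last day of the resolution window: 3 business days after Sunday, 1 March 2026, skipping weekends — Mar 2, Mar 3, Mar 4 — lands on Wednesday, 4 March 2026.
Adding 5 calendar days to 4 March 2026 gives 9 March 2026, which is the last day of the response period.
The date on which the service credit becomes due: 9 March 2026 + 25 days = 3 April 2026.

3 April 2026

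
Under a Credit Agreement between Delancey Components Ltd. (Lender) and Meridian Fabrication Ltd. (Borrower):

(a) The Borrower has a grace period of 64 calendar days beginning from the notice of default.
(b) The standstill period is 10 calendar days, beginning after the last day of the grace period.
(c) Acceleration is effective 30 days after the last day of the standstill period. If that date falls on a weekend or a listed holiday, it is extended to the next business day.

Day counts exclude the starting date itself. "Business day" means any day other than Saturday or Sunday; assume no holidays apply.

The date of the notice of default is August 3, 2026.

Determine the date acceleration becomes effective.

The last day of the grace period: August 3, 2026 + 64 days = October 6, 2026.
The last day of the standstill period: October 6, 2026 + 10 days = October 16, 2026.
Adding 30 calendar days to October 16, 2026 gives November 15, 2026, which is the date acceleration becomes effective. That falls on a Sunday, so it rolls to the next business day, Monday, November 16, 2026.

November 16, 2026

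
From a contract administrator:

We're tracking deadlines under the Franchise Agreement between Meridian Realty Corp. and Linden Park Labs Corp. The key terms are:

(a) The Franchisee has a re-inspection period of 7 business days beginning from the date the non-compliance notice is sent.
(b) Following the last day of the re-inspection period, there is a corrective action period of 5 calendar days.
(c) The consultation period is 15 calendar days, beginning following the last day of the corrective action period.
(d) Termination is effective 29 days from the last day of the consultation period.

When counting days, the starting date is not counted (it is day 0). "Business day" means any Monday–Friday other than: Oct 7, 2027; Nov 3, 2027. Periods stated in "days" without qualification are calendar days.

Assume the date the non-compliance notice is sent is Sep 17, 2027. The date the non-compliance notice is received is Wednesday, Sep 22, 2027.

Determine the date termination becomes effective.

The last day of the re-inspection period: counting 7 business days from Friday, Sep 17, 2027 (Sep 20, Sep 21, Sep 22, Sep 23, Sep 24, Sep 27, Sep 28, skipping weekends) reaches Tuesday, Sep 28, 2027.
The last day of the corrective action period: Sep 28, 2027 + 5 days = Oct 3, 2027.
The last day of the consultation period: 15 calendar days after Oct 3, 2027 is Oct 18, 2027.
Adding 29 calendar days to Oct 18, 2027 gives Nov 16, 2027, which is the date termination becomes effective.

Nov 16, 2027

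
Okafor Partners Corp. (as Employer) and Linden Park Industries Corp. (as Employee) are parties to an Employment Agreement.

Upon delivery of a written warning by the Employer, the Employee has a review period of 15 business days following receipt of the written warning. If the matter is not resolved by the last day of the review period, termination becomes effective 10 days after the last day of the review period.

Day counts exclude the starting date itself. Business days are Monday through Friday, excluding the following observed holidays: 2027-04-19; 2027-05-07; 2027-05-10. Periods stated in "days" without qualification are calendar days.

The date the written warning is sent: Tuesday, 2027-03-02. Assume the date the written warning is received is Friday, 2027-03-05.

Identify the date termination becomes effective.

From Friday, 2027-03-05, 15 business days (Mar 8, Mar 9, Mar 10, Mar 11, …, Mar 24, Mar 25, Mar 26, skipping weekends) brings us to Friday, 2027-03-26, which is the last day of the review period.
Adding 10 calendar days to 2027-03-26 gives 2027-04-05, which is the date termination becomes effective.

2027-04-05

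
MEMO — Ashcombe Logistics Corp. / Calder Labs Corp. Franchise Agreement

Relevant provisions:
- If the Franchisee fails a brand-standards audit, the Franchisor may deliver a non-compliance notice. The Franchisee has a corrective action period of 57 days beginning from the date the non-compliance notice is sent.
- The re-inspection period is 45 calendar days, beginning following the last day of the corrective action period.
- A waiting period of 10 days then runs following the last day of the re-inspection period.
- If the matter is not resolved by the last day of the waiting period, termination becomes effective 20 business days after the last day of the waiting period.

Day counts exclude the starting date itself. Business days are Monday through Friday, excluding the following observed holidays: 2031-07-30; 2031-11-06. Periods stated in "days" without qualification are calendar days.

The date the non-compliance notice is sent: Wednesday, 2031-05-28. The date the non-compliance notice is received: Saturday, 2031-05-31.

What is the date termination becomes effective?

2031-10-15

The last day of the corrective action period: 57 calendar days after 2031-05-28 is 2031-07-24.
Adding 45 calendar days to 2031-07-24 gives 2031-09-07, which is the last day of the re-inspection period.
The last day of the waiting period: 10 calendar days after 2031-09-07 is 2031-09-17.
The date termination becomes effective: counting 20 business days from Wednesday, 2031-09-17 (Sep 18, Sep 19, Sep 22, Sep 23, …, Oct 13, Oct 14, Oct 15, skipping weekends) reaches Wednesday, 2031-10-15.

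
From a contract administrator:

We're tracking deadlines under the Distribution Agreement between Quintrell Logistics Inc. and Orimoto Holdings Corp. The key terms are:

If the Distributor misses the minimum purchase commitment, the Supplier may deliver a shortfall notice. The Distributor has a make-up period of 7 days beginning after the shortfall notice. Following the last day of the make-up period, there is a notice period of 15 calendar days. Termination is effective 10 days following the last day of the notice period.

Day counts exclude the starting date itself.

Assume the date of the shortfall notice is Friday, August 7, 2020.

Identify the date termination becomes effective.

September 8, 2020

The last day of the make-up period: August 7, 2020 + 7 days = August 14, 2020.
The last day of the notice period: 15 calendar days after August 14, 2020 is August 29, 2020.
The date termination becomes effective: 10 calendar days after August 29, 2020 is September 8, 2020.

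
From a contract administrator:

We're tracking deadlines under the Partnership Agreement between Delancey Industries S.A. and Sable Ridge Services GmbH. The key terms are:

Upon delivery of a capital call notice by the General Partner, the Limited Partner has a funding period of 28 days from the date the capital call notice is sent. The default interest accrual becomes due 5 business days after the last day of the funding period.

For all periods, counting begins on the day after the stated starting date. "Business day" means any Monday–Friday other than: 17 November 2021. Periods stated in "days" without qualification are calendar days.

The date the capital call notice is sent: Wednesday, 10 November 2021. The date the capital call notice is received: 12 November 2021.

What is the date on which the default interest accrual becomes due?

The last day of the funding period: 28 calendar days after 10 November 2021 is 8 December 2021.
The date on which the default interest accrual becomes due: 5 business days after Wednesday, 8 December 2021, skipping weekends — Dec 9, Dec 10, Dec 13, Dec 14, Dec 15 — lands on Wednesday, 15 December 2021.

15 December 2021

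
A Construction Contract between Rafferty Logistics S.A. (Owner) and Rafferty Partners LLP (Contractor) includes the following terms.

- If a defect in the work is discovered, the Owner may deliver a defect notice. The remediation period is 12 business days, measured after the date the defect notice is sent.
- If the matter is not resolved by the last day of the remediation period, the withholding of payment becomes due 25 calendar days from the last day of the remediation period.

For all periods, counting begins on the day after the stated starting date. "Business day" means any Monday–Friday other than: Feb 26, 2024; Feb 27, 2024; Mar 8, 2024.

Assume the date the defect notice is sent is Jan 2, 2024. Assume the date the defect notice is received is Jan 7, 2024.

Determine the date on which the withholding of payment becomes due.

The last day of the remediation period: 12 business days after Tuesday, Jan 2, 2024, skipping weekends — Jan 3, Jan 4, Jan 5, Jan 8, …, Jan 16, Jan 17, Jan 18 — lands on Thursday, Jan 18, 2024.
The date on which the withholding of payment becomes due: Jan 18, 2024 + 25 days = Feb 12, 2024.

Feb 12, 2024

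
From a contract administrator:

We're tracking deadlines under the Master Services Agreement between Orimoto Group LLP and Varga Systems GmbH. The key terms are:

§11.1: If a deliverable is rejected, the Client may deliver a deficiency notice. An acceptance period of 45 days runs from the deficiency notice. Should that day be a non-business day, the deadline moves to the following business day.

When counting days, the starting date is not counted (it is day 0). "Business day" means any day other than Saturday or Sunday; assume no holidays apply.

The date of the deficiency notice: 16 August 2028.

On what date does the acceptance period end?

The last day of the acceptance period: 45 calendar days after 16 August 2028 is 30 September 2028. That falls on a Saturday, so it rolls to the next business day, Monday, 2 October 2028.

2 October 2028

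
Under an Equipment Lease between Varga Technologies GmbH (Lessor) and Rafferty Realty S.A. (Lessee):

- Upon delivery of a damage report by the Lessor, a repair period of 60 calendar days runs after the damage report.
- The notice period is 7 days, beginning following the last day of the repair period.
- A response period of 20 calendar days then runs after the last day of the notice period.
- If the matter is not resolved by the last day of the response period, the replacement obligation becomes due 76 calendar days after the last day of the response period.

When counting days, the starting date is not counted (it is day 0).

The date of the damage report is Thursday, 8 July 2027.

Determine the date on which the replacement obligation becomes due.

The last day of the repair period: 8 July 2027 + 60 days = 6 September 2027.
The last day of the notice period: 6 September 2027 + 7 days = 13 September 2027.
Adding 20 calendar days to 13 September 2027 gives 3 October 2027, which is the last day of the response period.
The date on which the replacement obligation becomes due: 76 calendar days after 3 October 2027 is 18 December 2027.

18 December 2027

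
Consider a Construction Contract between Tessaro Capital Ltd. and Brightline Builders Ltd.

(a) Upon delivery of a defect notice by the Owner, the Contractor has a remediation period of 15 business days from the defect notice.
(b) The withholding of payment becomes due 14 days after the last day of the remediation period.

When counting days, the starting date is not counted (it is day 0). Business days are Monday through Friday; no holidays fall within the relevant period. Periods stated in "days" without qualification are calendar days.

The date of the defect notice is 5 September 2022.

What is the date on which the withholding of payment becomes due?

The last day of the remediation period: counting 15 business days from Monday, 5 September 2022 (Sep 6, Sep 7, Sep 8, Sep 9, …, Sep 22, Sep 23, Sep 26, skipping weekends) reaches Monday, 26 September 2022.
Adding 14 calendar days to 26 September 2022 gives 10 October 2022, which is the date on which the withholding of payment becomes due.

10 October 2022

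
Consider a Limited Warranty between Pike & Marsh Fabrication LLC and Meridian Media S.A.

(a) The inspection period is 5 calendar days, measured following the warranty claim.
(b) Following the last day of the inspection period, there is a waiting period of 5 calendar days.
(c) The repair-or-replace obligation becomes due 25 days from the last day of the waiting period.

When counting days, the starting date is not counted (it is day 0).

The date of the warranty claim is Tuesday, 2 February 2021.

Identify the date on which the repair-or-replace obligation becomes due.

9 March 2021

Adding 5 calendar days to 2 February 2021 gives 7 February 2021, which is the last day of the inspection period.
The last day of the waiting period: 5 calendar days after 7 February 2021 is 12 February 2021.
Adding 25 calendar days to 12 February 2021 gives 9 March 2021, which is the date on which the repair-or-replace obligation becomes due.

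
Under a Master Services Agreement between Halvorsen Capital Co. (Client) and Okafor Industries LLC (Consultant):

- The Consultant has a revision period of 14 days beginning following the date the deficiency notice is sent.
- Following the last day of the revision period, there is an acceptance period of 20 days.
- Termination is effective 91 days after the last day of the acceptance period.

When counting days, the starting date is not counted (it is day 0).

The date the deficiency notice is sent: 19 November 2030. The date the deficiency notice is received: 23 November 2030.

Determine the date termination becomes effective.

24 March 2031

The last day of the revision period: 14 calendar days after 19 November 2030 is 3 December 2030.
The last day of the acceptance period: 3 December 2030 + 20 days = 23 December 2030.
The date termination becomes effective: 91 calendar days after 23 December 2030 is 24 March 2031.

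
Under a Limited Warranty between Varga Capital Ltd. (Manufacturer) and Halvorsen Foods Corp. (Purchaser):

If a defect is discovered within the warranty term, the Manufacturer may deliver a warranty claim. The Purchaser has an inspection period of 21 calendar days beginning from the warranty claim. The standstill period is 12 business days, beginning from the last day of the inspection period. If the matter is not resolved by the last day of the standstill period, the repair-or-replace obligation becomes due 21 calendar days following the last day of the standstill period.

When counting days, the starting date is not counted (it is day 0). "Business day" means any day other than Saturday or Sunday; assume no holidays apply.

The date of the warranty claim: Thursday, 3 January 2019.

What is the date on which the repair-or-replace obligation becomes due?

4 March 2019

Adding 21 calendar days to 3 January 2019 gives 24 January 2019, which is the last day of the inspection period.
From Thursday, 24 January 2019, 12 business days (Jan 25, Jan 28, Jan 29, Jan 30, …, Feb 7, Feb 8, Feb 11, skipping weekends) brings us to Monday, 11 February 2019, which is the last day of the standstill period.
The date on which the repair-or-replace obligation becomes due: 11 February 2019 + 21 days = 4 March 2019.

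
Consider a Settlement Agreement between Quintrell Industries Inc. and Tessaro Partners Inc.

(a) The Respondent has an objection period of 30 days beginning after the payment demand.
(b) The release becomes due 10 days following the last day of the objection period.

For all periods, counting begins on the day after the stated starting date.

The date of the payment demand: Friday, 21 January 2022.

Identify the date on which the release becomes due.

2 March 2022

Adding 30 calendar days to 21 January 2022 gives 20 February 2022, which is the last day of the objection period.
Adding 10 calendar days to 20 February 2022 gives 2 March 2022, which is the date on which the release becomes due.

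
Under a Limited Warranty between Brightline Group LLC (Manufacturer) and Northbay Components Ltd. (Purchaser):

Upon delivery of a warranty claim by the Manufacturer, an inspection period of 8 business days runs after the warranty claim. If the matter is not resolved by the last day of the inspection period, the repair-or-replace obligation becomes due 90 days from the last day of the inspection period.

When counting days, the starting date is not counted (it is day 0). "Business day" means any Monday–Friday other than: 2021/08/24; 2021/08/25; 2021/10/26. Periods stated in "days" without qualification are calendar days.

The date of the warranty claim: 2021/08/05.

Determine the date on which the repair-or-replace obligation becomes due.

The last day of the inspection period: counting 8 business days from Thursday, 2021/08/05 (Aug 6, Aug 9, Aug 10, Aug 11, Aug 12, Aug 13, Aug 16, Aug 17, skipping weekends) reaches Tuesday, 2021/08/17.
The date on which the repair-or-replace obligation becomes due: 90 calendar days after 2021/08/17 is 2021/11/15.

2021/11/15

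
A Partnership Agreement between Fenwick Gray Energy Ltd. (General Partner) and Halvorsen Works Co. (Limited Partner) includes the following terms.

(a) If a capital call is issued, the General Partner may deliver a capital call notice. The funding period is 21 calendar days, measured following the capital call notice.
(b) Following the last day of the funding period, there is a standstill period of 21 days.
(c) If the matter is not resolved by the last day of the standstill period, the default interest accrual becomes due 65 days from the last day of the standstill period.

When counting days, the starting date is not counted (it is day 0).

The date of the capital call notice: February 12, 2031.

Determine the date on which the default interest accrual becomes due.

The last day of the funding period: 21 calendar days after February 12, 2031 is March 5, 2031.
The last day of the standstill period: March 5, 2031 + 21 days = March 26, 2031.
The date on which the default interest accrual becomes due: 65 calendar days after March 26, 2031 is May 30, 2031.

May 30, 2031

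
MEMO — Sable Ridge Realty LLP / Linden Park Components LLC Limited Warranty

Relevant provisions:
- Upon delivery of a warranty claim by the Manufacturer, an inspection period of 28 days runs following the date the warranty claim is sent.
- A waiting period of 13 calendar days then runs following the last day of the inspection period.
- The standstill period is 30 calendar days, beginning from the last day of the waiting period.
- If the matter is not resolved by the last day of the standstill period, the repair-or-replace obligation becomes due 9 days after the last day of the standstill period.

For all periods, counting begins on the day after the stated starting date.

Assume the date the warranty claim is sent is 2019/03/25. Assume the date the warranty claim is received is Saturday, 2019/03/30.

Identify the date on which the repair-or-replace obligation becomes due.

2019/06/13

Adding 28 calendar days to 2019/03/25 gives 2019/04/22, which is the last day of the inspection period.
Adding 13 calendar days to 2019/04/22 gives 2019/05/05, which is the last day of the waiting period.
The last day of the standstill period: 30 calendar days after 2019/05/05 is 2019/06/04.
The date on which the repair-or-replace obligation becomes due: 9 calendar days after 2019/06/04 is 2019/06/13.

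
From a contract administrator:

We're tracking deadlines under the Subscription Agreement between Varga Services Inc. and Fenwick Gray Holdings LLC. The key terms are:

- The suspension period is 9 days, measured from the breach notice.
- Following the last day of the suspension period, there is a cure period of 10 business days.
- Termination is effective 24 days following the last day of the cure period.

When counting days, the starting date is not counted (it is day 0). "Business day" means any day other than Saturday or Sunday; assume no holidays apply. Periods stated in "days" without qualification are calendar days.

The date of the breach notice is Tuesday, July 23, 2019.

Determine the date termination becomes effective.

September 8, 2019

The last day of the suspension period: July 23, 2019 + 9 days = August 1, 2019.
The last day of the cure period: 10 business days after Thursday, August 1, 2019, skipping weekends — Aug 2, Aug 5, Aug 6, Aug 7, Aug 8, Aug 9, Aug 12, Aug 13, Aug 14, Aug 15 — lands on Thursday, August 15, 2019.
Adding 24 calendar days to August 15, 2019 gives September 8, 2019, which is the date termination becomes effective.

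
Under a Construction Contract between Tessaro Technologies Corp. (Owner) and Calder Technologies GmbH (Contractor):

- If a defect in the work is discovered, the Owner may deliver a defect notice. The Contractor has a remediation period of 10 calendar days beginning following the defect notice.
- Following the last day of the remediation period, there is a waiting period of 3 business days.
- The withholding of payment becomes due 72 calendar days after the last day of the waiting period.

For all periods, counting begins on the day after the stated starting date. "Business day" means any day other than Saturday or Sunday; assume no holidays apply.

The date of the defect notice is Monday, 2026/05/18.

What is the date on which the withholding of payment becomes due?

The last day of the remediation period: 10 calendar days after 2026/05/18 is 2026/05/28.
The last day of the waiting period: 3 business days after Thursday, 2026/05/28, skipping weekends — May 29, Jun 1, Jun 2 — lands on Tuesday, 2026/06/02.
The date on which the withholding of payment becomes due: 72 calendar days after 2026/06/02 is 2026/08/13.

2026/08/13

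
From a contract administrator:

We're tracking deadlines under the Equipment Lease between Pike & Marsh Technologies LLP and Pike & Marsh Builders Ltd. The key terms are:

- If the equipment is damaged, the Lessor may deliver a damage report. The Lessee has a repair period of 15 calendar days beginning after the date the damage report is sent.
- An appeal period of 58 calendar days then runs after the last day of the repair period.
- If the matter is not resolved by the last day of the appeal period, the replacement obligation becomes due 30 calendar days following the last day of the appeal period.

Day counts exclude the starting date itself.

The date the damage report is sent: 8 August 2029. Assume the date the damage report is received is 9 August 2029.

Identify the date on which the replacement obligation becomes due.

19 November 2029

The last day of the repair period: 15 calendar days after 8 August 2029 is 23 August 2029.
The last day of the appeal period: 58 calendar days after 23 August 2029 is 20 October 2029.
Adding 30 calendar days to 20 October 2029 gives 19 November 2029, which is the date on which the replacement obligation becomes due.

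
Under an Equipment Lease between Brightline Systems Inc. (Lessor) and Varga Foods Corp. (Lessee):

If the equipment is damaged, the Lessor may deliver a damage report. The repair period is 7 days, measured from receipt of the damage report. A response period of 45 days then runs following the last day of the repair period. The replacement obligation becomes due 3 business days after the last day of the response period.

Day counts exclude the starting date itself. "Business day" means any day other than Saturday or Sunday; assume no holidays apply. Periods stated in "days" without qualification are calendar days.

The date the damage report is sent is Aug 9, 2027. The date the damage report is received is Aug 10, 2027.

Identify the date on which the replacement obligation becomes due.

Oct 6, 2027

The last day of the repair period: 7 calendar days after Aug 10, 2027 is Aug 17, 2027.
Adding 45 calendar days to Aug 17, 2027 gives Oct 1, 2027, which is the last day of the response period.
From Friday, Oct 1, 2027, 3 business days (Oct 4, Oct 5, Oct 6, skipping weekends) brings us to Wednesday, Oct 6, 2027, which is the date on which the replacement obligation becomes due.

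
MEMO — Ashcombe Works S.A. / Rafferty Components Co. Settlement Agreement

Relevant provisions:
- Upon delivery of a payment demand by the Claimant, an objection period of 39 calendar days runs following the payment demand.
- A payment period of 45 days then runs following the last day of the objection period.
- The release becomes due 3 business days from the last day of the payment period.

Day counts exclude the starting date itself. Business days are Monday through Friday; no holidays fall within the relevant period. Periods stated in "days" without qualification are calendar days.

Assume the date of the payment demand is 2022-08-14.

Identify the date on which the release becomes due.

2022-11-09

Adding 39 calendar days to 2022-08-14 gives 2022-09-22, which is the last day of the objection period.
The last day of the payment period: 2022-09-22 + 45 days = 2022-11-06.
From Sunday, 2022-11-06, 3 business days (Nov 7, Nov 8, Nov 9, skipping weekends) brings us to Wednesday, 2022-11-09, which is the date on which the release becomes due.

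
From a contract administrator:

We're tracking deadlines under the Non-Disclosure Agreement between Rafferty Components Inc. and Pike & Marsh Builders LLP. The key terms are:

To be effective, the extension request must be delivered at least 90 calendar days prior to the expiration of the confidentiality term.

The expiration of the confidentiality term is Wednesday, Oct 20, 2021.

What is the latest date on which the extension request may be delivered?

Oct 20, 2021 minus 90 days is Jul 22, 2021.

Jul 22, 2021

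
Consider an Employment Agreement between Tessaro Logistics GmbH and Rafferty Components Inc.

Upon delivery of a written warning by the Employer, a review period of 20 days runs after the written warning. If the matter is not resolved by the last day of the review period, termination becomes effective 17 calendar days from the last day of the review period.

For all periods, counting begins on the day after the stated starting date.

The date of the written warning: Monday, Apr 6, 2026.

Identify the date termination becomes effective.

Adding 20 calendar days to Apr 6, 2026 gives Apr 26, 2026, which is the last day of the review period.
The date termination becomes effective: Apr 26, 2026 + 17 days = May 13, 2026.

May 13, 2026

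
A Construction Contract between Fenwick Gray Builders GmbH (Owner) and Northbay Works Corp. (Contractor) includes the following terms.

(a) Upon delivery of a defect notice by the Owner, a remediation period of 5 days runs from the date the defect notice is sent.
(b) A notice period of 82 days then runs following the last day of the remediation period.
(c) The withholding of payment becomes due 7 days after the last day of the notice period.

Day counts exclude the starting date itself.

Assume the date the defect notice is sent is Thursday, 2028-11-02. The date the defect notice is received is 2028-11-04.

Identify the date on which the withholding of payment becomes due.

2029-02-04

The last day of the remediation period: 5 calendar days after 2028-11-02 is 2028-11-07.
The last day of the notice period: 2028-11-07 + 82 days = 2029-01-28.
The date on which the withholding of payment becomes due: 7 calendar days after 2029-01-28 is 2029-02-04.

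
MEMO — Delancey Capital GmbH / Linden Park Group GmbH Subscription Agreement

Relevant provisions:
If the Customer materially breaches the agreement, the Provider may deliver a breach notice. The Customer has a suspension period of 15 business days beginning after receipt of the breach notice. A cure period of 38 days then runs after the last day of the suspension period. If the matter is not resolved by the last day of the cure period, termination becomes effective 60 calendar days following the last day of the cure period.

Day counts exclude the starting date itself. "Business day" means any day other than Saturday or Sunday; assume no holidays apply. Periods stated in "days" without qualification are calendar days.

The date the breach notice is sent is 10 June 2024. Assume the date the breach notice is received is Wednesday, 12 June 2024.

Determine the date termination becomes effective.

9 October 2024

The last day of the suspension period: counting 15 business days from Wednesday, 12 June 2024 (Jun 13, Jun 14, Jun 17, Jun 18, …, Jul 1, Jul 2, Jul 3, skipping weekends) reaches Wednesday, 3 July 2024.
The last day of the cure period: 3 July 2024 + 38 days = 10 August 2024.
Adding 60 calendar days to 10 August 2024 gives 9 October 2024, which is the date termination becomes effective.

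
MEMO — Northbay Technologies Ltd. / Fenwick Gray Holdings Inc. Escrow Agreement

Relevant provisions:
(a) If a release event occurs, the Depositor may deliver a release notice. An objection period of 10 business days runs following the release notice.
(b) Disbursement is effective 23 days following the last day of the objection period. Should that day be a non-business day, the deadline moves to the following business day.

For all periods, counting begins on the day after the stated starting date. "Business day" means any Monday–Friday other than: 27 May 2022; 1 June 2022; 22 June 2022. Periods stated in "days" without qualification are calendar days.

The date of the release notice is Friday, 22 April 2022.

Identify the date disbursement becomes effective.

The last day of the objection period: 10 business days after Friday, 22 April 2022, skipping weekends — Apr 25, Apr 26, Apr 27, Apr 28, Apr 29, May 2, May 3, May 4, May 5, May 6 — lands on Friday, 6 May 2022.
The date disbursement becomes effective: 6 May 2022 + 23 days = 29 May 2022. That falls on a Sunday, so it rolls to the next business day, Monday, 30 May 2022.

30 May 2022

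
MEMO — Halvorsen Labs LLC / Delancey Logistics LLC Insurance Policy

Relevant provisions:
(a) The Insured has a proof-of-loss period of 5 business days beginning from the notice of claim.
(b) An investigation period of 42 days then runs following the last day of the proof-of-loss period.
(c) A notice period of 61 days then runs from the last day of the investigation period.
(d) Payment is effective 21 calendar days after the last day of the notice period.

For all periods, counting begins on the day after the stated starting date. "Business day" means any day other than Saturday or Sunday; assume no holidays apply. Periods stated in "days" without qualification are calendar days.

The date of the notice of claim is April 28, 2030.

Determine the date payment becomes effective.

September 4, 2030

The last day of the proof-of-loss period: counting 5 business days from Sunday, April 28, 2030 (Apr 29, Apr 30, May 1, May 2, May 3, skipping weekends) reaches Friday, May 3, 2030.
The last day of the investigation period: 42 calendar days after May 3, 2030 is June 14, 2030.
The last day of the notice period: June 14, 2030 + 61 days = August 14, 2030.
The date payment becomes effective: 21 calendar days after August 14, 2030 is September 4, 2030.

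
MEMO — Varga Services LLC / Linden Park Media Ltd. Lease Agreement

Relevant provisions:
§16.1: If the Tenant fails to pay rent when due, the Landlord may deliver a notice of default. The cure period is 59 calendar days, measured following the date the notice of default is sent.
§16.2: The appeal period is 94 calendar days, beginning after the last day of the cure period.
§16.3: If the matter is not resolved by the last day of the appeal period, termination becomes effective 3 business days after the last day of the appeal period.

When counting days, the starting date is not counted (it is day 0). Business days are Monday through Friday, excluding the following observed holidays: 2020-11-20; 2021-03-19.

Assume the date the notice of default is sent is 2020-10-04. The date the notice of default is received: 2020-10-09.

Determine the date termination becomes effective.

2021-03-10

The last day of the cure period: 2020-10-04 + 59 days = 2020-12-02.
The last day of the appeal period: 2020-12-02 + 94 days = 2021-03-06.
The date termination becomes effective: counting 3 business days from Saturday, 2021-03-06 (Mar 8, Mar 9, Mar 10, skipping weekends) reaches Wednesday, 2021-03-10.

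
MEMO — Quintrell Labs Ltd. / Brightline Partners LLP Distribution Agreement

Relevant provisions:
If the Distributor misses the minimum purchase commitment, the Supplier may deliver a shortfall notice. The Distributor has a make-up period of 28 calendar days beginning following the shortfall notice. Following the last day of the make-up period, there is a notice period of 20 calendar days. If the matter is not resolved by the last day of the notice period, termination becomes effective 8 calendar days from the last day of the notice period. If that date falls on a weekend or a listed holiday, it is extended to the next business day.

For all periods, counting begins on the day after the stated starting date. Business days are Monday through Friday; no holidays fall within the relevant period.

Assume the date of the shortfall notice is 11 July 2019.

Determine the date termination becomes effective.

5 September 2019

Adding 28 calendar days to 11 July 2019 gives 8 August 2019, which is the last day of the make-up period.
Adding 20 calendar days to 8 August 2019 gives 28 August 2019, which is the last day of the notice period.
The date termination becomes effective: 28 August 2019 + 8 days = 5 September 2019. 5 September 2019 is a Thursday, so no roll-forward applies.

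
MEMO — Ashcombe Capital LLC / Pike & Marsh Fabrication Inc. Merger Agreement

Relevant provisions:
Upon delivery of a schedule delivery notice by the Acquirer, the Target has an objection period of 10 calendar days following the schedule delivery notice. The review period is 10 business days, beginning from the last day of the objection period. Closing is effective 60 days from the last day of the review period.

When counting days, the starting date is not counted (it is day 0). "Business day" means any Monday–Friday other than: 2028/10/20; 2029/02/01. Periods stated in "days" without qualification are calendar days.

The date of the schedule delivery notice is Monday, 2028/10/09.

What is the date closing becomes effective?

2029/01/02

The last day of the objection period: 10 calendar days after 2028/10/09 is 2028/10/19.
The last day of the review period: counting 10 business days from Thursday, 2028/10/19 (Oct 23, Oct 24, Oct 25, Oct 26, Oct 27, Oct 30, Oct 31, Nov 1, Nov 2, Nov 3, skipping weekends and the listed holiday on Oct 20) reaches Friday, 2028/11/03.
The date closing becomes effective: 2028/11/03 + 60 days = 2029/01/02.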